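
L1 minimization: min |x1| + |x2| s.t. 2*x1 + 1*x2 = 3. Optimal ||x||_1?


Axis intercepts:
  x1 = 3/2, x2 = 0: L1 = 3/2
  x1 = 0, x2 = 3: L1 = 3
x* = (3/2, 0)
||x*||_1 = 3/2.

3/2


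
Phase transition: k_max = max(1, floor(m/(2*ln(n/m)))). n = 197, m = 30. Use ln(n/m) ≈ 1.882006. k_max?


n/m = 197/30.
ln(n/m) ≈ 1.882006.
2*ln(n/m) ≈ 3.764012.
m/(2*ln(n/m)) ≈ 30/3.764012 ≈ 7.9702.
floor = 7.
k_max = max(1, 7) = 7.

7


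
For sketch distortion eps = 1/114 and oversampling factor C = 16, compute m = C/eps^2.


1/eps = 114.
(1/eps)^2 = 12996.
m = 16*12996 = 207936.

207936


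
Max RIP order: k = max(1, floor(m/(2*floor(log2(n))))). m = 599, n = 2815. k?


floor(log2(2815)) = 11.
2*11 = 22.
m/(2*floor(log2(n))) = 599/22 ≈ 27.2273.
floor = 27.
k = max(1, 27) = 27.

27


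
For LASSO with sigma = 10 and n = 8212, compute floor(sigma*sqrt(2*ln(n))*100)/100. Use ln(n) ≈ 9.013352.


ln(8212) ≈ 9.013352.
2*ln(n) ≈ 18.026704.
sqrt(2*ln(n)) ≈ sqrt(18.026704) ≈ 4.245787.
lambda ≈ 10*4.245787 = 42.45787.
floor(lambda*100)/100 = 42.45.

42.45


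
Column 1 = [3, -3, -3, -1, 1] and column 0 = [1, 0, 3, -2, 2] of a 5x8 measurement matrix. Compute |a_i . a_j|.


Inner product: 3*1 + -3*0 + -3*3 + -1*-2 + 1*2
Products: [3, 0, -9, 2, 2]
Sum = -2.
|dot| = 2.

2


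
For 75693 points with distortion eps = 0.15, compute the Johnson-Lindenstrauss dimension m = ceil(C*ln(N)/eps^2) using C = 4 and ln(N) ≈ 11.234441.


ln(75693) ≈ 11.234441.
eps^2 = 0.15^2 = 0.0225.
C*ln(N)/eps^2 ≈ 4*11.234441/0.0225 ≈ 1997.234.
m = ceil(1997.234) = 1998.

1998


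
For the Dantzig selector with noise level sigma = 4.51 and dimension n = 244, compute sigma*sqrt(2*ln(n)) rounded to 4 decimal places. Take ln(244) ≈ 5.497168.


ln(244) ≈ 5.497168.
2*ln(n) ≈ 10.994336.
sqrt(2*ln(n)) ≈ sqrt(10.994336) ≈ 3.315771.
threshold ≈ 4.51*3.315771 = 14.95412721 ≈ 14.9541.

14.9541


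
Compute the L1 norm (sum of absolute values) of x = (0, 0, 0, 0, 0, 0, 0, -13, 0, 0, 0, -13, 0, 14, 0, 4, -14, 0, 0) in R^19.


Non-zero entries: [(7, -13), (11, -13), (13, 14), (15, 4), (16, -14)]
Absolute values: [13, 13, 14, 4, 14]
||x||_1 = sum = 58.

58


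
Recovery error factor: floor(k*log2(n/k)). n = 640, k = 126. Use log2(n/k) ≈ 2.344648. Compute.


log2(n/k) = log2(640/126) ≈ 2.344648.
k*log2(n/k) ≈ 126*2.344648 = 295.425648.
floor(295.425648) = 295.

295


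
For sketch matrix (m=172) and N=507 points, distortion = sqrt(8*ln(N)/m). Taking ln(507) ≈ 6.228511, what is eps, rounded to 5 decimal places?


ln(507) ≈ 6.228511.
8*ln(N)/m ≈ 8*6.228511/172 ≈ 0.28969819.
eps = sqrt(0.28969819) ≈ 0.5382362 ≈ 0.53824.

0.53824


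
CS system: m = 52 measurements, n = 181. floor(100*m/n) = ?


100*m/n = 100*52/181 ≈ 28.7293.
floor = 28.

28


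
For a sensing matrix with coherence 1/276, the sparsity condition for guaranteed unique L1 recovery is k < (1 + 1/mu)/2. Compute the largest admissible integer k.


1/mu = 276.
1 + 1/mu = 277.
(1 + 1/mu)/2 = 138.5 is not an integer, so k_max = floor(138.5) = 138.

138


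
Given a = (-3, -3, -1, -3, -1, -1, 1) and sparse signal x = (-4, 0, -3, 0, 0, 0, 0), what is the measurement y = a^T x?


Non-zero terms: ['-3*-4', '-1*-3']
Products: [12, 3]
y = sum = 15.

15


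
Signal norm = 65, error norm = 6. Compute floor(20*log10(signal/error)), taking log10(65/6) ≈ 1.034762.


||x||/||e|| = 65/6.
log10(65/6) ≈ 1.034762.
20*log10(||x||/||e||) ≈ 20*1.034762 = 20.69524.
floor(20.69524) = 20.

20


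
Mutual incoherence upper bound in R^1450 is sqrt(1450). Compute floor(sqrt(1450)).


38^2 = 1444 <= 1450 < 1521 = 39^2, so 38 <= sqrt(1450) < 39.
floor(sqrt(1450)) = 38.

38


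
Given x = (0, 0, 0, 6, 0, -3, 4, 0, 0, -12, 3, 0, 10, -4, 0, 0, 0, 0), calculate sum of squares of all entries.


Non-zero entries: [(3, 6), (5, -3), (6, 4), (9, -12), (10, 3), (12, 10), (13, -4)]
Squares: [36, 9, 16, 144, 9, 100, 16]
||x||_2^2 = sum = 330.

330


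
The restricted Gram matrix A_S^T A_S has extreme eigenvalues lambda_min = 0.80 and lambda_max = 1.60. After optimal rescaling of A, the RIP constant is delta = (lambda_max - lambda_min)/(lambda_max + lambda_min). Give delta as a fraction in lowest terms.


lambda_max - lambda_min = 1.60 - 0.80 = 0.80.
lambda_max + lambda_min = 1.60 + 0.80 = 2.40.
delta = 0.80/2.40 = 80/240 = 1/3.

1/3


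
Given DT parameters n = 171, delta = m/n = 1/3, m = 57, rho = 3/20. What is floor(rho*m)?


m = 1/3*171 = 57.
rho = 3/20.
rho*m = 3/20*57 = 8.55.
k = floor(8.55) = 8.

8


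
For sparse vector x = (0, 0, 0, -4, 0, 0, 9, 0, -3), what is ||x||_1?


Non-zero entries: [(3, -4), (6, 9), (8, -3)]
Absolute values: [4, 9, 3]
||x||_1 = sum = 16.

16


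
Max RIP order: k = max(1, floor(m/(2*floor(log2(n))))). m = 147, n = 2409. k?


floor(log2(2409)) = 11.
2*11 = 22.
m/(2*floor(log2(n))) = 147/22 ≈ 6.6818.
floor = 6.
k = max(1, 6) = 6.

6


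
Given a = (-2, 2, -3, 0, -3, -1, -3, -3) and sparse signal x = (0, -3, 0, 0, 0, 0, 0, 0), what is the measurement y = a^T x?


Non-zero terms: ['2*-3']
Products: [-6]
y = sum = -6.

-6


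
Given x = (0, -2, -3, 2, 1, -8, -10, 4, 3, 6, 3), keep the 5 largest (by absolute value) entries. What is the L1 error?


Sorted |x_i| descending: [10, 8, 6, 4, 3, 3, 3, 2, 2, 1, 0]
Keep top 5: [10, 8, 6, 4, 3]
Tail entries: [3, 3, 2, 2, 1, 0]
L1 error = sum of tail = 11.

11


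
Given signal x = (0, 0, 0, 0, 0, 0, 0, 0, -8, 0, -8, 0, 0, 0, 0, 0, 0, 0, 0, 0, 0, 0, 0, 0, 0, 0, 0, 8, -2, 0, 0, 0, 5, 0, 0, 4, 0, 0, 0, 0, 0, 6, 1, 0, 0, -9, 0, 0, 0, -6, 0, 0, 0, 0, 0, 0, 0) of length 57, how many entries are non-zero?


Non-zero positions: [8, 10, 27, 28, 32, 35, 41, 42, 45, 49].
Sparsity = 10.

10


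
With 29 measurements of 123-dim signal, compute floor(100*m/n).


100*m/n = 100*29/123 ≈ 23.5772.
floor = 23.

23


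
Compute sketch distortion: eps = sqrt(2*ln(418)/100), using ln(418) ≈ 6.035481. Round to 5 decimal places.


ln(418) ≈ 6.035481.
2*ln(N)/m ≈ 2*6.035481/100 ≈ 0.12070962.
eps = sqrt(0.12070962) ≈ 0.3474329 ≈ 0.34743.

0.34743


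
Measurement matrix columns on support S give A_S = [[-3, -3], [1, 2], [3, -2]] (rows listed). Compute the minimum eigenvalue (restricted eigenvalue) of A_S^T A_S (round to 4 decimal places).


A_S^T A_S = [[19, 5], [5, 17]].
trace = 36.
det = 298.
disc = trace^2 - 4*det = 1296 - 4*298 = 104.
sqrt(104) ≈ 10.198039.
lam_min = (36 - sqrt(104))/2 ≈ (36 - 10.198039)/2 = 12.9009805 ≈ 12.9010.

12.9010


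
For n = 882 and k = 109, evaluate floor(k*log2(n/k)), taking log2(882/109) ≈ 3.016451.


log2(n/k) = log2(882/109) ≈ 3.016451.
k*log2(n/k) ≈ 109*3.016451 = 328.793159.
floor(328.793159) = 328.

328


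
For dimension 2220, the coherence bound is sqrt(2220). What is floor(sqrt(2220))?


47^2 = 2209 <= 2220 < 2304 = 48^2, so 47 <= sqrt(2220) < 48.
floor(sqrt(2220)) = 47.

47


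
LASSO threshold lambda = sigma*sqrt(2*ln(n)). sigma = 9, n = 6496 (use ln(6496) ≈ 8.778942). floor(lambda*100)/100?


ln(6496) ≈ 8.778942.
2*ln(n) ≈ 17.557884.
sqrt(2*ln(n)) ≈ sqrt(17.557884) ≈ 4.190213.
lambda ≈ 9*4.190213 = 37.711917.
floor(lambda*100)/100 = 37.71.

37.71


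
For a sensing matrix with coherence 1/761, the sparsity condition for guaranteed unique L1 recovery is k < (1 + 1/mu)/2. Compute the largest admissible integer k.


1/mu = 761.
1 + 1/mu = 762.
(1 + 1/mu)/2 = 381 is an integer and the inequality is strict, so k_max = 381 - 1 = 380.

380


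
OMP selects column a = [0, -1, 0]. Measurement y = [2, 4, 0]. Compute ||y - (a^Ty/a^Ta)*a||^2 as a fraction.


a^T a = 1.
a^T y = -4.
coeff = -4/1 = -4.
||r||^2 = 4.

4


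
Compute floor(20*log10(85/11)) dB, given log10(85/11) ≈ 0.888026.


||x||/||e|| = 85/11.
log10(85/11) ≈ 0.888026.
20*log10(||x||/||e||) ≈ 20*0.888026 = 17.76052.
floor(17.76052) = 17.

17


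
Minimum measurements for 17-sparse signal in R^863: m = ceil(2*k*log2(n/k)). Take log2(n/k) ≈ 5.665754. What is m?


log2(n/k) = log2(863/17) ≈ 5.665754.
2*k*log2(n/k) ≈ 2*17*5.665754 = 192.635636.
m = ceil(192.635636) = 193.

193


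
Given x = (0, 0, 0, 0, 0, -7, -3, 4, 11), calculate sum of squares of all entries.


Non-zero entries: [(5, -7), (6, -3), (7, 4), (8, 11)]
Squares: [49, 9, 16, 121]
||x||_2^2 = sum = 195.

195


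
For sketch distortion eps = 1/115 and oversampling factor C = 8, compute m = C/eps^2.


1/eps = 115.
(1/eps)^2 = 13225.
m = 8*13225 = 105800.

105800


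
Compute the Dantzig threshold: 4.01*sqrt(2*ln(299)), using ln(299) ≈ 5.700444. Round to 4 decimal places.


ln(299) ≈ 5.700444.
2*ln(n) ≈ 11.400888.
sqrt(2*ln(n)) ≈ sqrt(11.400888) ≈ 3.37652.
threshold ≈ 4.01*3.37652 = 13.5398452 ≈ 13.5398.

13.5398


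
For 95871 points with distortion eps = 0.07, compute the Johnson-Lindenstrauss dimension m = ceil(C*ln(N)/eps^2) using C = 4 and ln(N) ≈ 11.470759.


ln(95871) ≈ 11.470759.
eps^2 = 0.07^2 = 0.0049.
C*ln(N)/eps^2 ≈ 4*11.470759/0.0049 ≈ 9363.8849.
m = ceil(9363.8849) = 9364.

9364


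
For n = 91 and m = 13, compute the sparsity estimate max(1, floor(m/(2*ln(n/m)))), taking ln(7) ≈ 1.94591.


n/m = 91/13 = 7.
ln(n/m) ≈ 1.94591.
2*ln(n/m) ≈ 3.89182.
m/(2*ln(n/m)) ≈ 13/3.89182 ≈ 3.3403.
floor = 3.
k_max = max(1, 3) = 3.

3


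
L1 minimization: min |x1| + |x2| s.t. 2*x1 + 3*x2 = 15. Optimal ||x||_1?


Axis intercepts:
  x1 = 15/2, x2 = 0: L1 = 15/2
  x1 = 0, x2 = 5: L1 = 5
x* = (0, 5)
||x*||_1 = 5.

5


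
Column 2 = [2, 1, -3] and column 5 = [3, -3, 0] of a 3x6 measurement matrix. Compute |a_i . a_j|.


Inner product: 2*3 + 1*-3 + -3*0
Products: [6, -3, 0]
Sum = 3.
|dot| = 3.

3


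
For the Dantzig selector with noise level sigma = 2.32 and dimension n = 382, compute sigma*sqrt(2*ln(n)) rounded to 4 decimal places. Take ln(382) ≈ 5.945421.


ln(382) ≈ 5.945421.
2*ln(n) ≈ 11.890842.
sqrt(2*ln(n)) ≈ sqrt(11.890842) ≈ 3.44831.
threshold ≈ 2.32*3.44831 = 8.0000792 ≈ 8.0001.

8.0001


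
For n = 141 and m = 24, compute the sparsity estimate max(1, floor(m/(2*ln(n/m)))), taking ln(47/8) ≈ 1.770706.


n/m = 141/24 = 47/8.
ln(n/m) ≈ 1.770706.
2*ln(n/m) ≈ 3.541412.
m/(2*ln(n/m)) ≈ 24/3.541412 ≈ 6.777.
floor = 6.
k_max = max(1, 6) = 6.

6


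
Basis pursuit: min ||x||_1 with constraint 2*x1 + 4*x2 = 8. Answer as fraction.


Axis intercepts:
  x1 = 4, x2 = 0: L1 = 4
  x1 = 0, x2 = 2: L1 = 2
x* = (0, 2)
||x*||_1 = 2.

2


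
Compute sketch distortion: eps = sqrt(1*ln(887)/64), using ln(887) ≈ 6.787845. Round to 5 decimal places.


ln(887) ≈ 6.787845.
1*ln(N)/m ≈ 1*6.787845/64 ≈ 0.10606008.
eps = sqrt(0.10606008) ≈ 0.3256687 ≈ 0.32567.

0.32567


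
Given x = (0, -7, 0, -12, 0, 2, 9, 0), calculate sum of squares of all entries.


Non-zero entries: [(1, -7), (3, -12), (5, 2), (6, 9)]
Squares: [49, 144, 4, 81]
||x||_2^2 = sum = 278.

278


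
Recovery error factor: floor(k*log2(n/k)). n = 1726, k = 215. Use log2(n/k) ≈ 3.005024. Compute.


log2(n/k) = log2(1726/215) ≈ 3.005024.
k*log2(n/k) ≈ 215*3.005024 = 646.08016.
floor(646.08016) = 646.

646


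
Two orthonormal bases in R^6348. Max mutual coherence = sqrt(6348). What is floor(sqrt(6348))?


79^2 = 6241 <= 6348 < 6400 = 80^2, so 79 <= sqrt(6348) < 80.
floor(sqrt(6348)) = 79.

79


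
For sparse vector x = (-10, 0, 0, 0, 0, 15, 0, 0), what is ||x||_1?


Non-zero entries: [(0, -10), (5, 15)]
Absolute values: [10, 15]
||x||_1 = sum = 25.

25


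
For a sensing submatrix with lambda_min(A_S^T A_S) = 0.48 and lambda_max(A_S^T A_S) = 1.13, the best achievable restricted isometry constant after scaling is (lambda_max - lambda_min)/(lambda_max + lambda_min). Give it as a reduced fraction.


lambda_max - lambda_min = 1.13 - 0.48 = 0.65.
lambda_max + lambda_min = 1.13 + 0.48 = 1.61.
delta = 0.65/1.61 = 65/161.

65/161


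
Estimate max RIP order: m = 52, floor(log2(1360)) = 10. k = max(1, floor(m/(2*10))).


floor(log2(1360)) = 10.
2*10 = 20.
m/(2*floor(log2(n))) = 52/20 ≈ 2.6.
floor = 2.
k = max(1, 2) = 2.

2


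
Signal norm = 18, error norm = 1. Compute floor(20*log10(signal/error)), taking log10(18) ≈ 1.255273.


||x||/||e|| = 18/1 = 18.
log10(18) ≈ 1.255273.
20*log10(||x||/||e||) ≈ 20*1.255273 = 25.10546.
floor(25.10546) = 25.

25


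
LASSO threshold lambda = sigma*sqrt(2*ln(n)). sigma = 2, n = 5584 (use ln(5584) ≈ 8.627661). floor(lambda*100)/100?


ln(5584) ≈ 8.627661.
2*ln(n) ≈ 17.255322.
sqrt(2*ln(n)) ≈ sqrt(17.255322) ≈ 4.153953.
lambda ≈ 2*4.153953 = 8.307906.
floor(lambda*100)/100 = 8.30.

8.30


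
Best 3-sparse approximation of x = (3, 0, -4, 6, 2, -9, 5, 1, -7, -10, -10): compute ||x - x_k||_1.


Sorted |x_i| descending: [10, 10, 9, 7, 6, 5, 4, 3, 2, 1, 0]
Keep top 3: [10, 10, 9]
Tail entries: [7, 6, 5, 4, 3, 2, 1, 0]
L1 error = sum of tail = 28.

28


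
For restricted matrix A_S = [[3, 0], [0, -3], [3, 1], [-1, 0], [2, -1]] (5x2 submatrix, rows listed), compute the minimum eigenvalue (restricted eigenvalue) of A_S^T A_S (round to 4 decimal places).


A_S^T A_S = [[23, 1], [1, 11]].
trace = 34.
det = 252.
disc = trace^2 - 4*det = 1156 - 4*252 = 148.
sqrt(148) ≈ 12.165525.
lam_min = (34 - sqrt(148))/2 ≈ (34 - 12.165525)/2 = 10.9172375 ≈ 10.9172.

10.9172


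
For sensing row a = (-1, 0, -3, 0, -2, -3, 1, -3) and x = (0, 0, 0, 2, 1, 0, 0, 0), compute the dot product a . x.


Non-zero terms: ['0*2', '-2*1']
Products: [0, -2]
y = sum = -2.

-2


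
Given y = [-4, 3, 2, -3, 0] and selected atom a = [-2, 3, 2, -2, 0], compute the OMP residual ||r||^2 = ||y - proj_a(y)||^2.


a^T a = 21.
a^T y = 27.
coeff = 27/21 = 9/7.
||r||^2 = 23/7.

23/7


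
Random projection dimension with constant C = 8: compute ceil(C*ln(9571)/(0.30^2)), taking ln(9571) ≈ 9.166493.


ln(9571) ≈ 9.166493.
eps^2 = 0.30^2 = 0.09.
C*ln(N)/eps^2 ≈ 8*9.166493/0.09 ≈ 814.7994.
m = ceil(814.7994) = 815.

815


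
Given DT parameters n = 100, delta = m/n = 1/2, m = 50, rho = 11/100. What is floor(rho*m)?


m = 1/2*100 = 50.
rho = 11/100.
rho*m = 11/100*50 = 5.5.
k = floor(5.5) = 5.

5


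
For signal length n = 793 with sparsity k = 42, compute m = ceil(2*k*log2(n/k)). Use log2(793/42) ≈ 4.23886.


log2(n/k) = log2(793/42) ≈ 4.23886.
2*k*log2(n/k) ≈ 2*42*4.23886 = 356.06424.
m = ceil(356.06424) = 357.

357


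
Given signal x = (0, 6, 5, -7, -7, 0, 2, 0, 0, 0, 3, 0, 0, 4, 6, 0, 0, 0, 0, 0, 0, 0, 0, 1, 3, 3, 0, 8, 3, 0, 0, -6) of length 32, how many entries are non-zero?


Non-zero positions: [1, 2, 3, 4, 6, 10, 13, 14, 23, 24, 25, 27, 28, 31].
Sparsity = 14.

14


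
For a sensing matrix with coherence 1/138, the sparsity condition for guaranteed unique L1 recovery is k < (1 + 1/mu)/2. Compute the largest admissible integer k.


1/mu = 138.
1 + 1/mu = 139.
(1 + 1/mu)/2 = 69.5 is not an integer, so k_max = floor(69.5) = 69.

69


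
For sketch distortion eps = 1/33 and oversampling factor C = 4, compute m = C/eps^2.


1/eps = 33.
(1/eps)^2 = 1089.
m = 4*1089 = 4356.

4356


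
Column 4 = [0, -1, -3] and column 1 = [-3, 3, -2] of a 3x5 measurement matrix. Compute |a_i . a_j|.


Inner product: 0*-3 + -1*3 + -3*-2
Products: [0, -3, 6]
Sum = 3.
|dot| = 3.

3


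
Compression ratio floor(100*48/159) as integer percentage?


100*m/n = 100*48/159 ≈ 30.1887.
floor = 30.

30


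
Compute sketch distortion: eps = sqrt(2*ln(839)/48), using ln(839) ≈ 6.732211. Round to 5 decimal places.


ln(839) ≈ 6.732211.
2*ln(N)/m ≈ 2*6.732211/48 ≈ 0.28050879.
eps = sqrt(0.28050879) ≈ 0.5296308 ≈ 0.52963.

0.52963


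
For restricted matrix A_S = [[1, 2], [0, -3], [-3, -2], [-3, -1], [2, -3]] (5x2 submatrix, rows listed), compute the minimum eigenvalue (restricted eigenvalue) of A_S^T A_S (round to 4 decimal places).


A_S^T A_S = [[23, 5], [5, 27]].
trace = 50.
det = 596.
disc = trace^2 - 4*det = 2500 - 4*596 = 116.
sqrt(116) ≈ 10.770330.
lam_min = (50 - sqrt(116))/2 ≈ (50 - 10.770330)/2 = 19.614835 ≈ 19.6148.

19.6148


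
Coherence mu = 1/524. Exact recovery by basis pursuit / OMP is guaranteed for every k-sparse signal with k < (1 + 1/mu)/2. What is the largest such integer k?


1/mu = 524.
1 + 1/mu = 525.
(1 + 1/mu)/2 = 262.5 is not an integer, so k_max = floor(262.5) = 262.

262


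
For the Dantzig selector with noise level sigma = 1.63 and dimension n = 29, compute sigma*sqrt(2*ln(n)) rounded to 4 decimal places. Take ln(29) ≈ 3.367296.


ln(29) ≈ 3.367296.
2*ln(n) ≈ 6.734592.
sqrt(2*ln(n)) ≈ sqrt(6.734592) ≈ 2.595109.
threshold ≈ 1.63*2.595109 = 4.23002767 ≈ 4.2300.

4.2300


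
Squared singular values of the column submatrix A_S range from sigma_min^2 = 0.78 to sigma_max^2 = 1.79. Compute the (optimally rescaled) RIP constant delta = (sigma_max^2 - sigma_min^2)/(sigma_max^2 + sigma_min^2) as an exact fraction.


lambda_max - lambda_min = 1.79 - 0.78 = 1.01.
lambda_max + lambda_min = 1.79 + 0.78 = 2.57.
delta = 1.01/2.57 = 101/257.

101/257


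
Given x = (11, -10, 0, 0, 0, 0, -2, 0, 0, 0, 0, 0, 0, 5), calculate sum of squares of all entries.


Non-zero entries: [(0, 11), (1, -10), (6, -2), (13, 5)]
Squares: [121, 100, 4, 25]
||x||_2^2 = sum = 250.

250


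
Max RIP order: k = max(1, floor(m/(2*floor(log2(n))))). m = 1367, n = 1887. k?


floor(log2(1887)) = 10.
2*10 = 20.
m/(2*floor(log2(n))) = 1367/20 ≈ 68.35.
floor = 68.
k = max(1, 68) = 68.

68


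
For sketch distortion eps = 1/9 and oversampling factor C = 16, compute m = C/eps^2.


1/eps = 9.
(1/eps)^2 = 81.
m = 16*81 = 1296.

1296


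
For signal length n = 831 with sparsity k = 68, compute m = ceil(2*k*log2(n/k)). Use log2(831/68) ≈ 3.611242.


log2(n/k) = log2(831/68) ≈ 3.611242.
2*k*log2(n/k) ≈ 2*68*3.611242 = 491.128912.
m = ceil(491.128912) = 492.

492


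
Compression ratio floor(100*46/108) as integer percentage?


100*m/n = 100*46/108 ≈ 42.5926.
floor = 42.

42


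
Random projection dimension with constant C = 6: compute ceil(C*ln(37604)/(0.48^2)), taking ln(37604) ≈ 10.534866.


ln(37604) ≈ 10.534866.
eps^2 = 0.48^2 = 0.2304.
C*ln(N)/eps^2 ≈ 6*10.534866/0.2304 ≈ 274.3455.
m = ceil(274.3455) = 275.

275


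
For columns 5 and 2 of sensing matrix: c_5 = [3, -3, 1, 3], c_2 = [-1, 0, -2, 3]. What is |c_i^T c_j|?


Inner product: 3*-1 + -3*0 + 1*-2 + 3*3
Products: [-3, 0, -2, 9]
Sum = 4.
|dot| = 4.

4


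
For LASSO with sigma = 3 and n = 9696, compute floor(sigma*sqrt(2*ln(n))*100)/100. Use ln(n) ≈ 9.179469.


ln(9696) ≈ 9.179469.
2*ln(n) ≈ 18.358938.
sqrt(2*ln(n)) ≈ sqrt(18.358938) ≈ 4.284733.
lambda ≈ 3*4.284733 = 12.854199.
floor(lambda*100)/100 = 12.85.

12.85


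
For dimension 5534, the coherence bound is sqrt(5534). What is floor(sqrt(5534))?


74^2 = 5476 <= 5534 < 5625 = 75^2, so 74 <= sqrt(5534) < 75.
floor(sqrt(5534)) = 74.

74


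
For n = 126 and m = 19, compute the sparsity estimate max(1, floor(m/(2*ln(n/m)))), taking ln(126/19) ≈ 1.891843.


n/m = 126/19.
ln(n/m) ≈ 1.891843.
2*ln(n/m) ≈ 3.783686.
m/(2*ln(n/m)) ≈ 19/3.783686 ≈ 5.0216.
floor = 5.
k_max = max(1, 5) = 5.

5


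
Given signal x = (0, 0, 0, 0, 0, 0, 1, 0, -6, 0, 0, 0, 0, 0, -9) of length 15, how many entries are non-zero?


Non-zero positions: [6, 8, 14].
Sparsity = 3.

3


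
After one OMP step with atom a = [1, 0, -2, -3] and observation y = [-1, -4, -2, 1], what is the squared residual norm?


a^T a = 14.
a^T y = 0.
coeff = 0/14 = 0.
||r||^2 = 22.

22


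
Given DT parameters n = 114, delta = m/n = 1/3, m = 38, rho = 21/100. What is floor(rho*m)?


m = 1/3*114 = 38.
rho = 21/100.
rho*m = 21/100*38 = 7.98.
k = floor(7.98) = 7.

7


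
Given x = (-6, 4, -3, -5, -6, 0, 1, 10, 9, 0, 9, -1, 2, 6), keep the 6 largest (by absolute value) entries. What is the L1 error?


Sorted |x_i| descending: [10, 9, 9, 6, 6, 6, 5, 4, 3, 2, 1, 1, 0, 0]
Keep top 6: [10, 9, 9, 6, 6, 6]
Tail entries: [5, 4, 3, 2, 1, 1, 0, 0]
L1 error = sum of tail = 16.

16


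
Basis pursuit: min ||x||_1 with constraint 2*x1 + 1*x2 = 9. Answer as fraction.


Axis intercepts:
  x1 = 9/2, x2 = 0: L1 = 9/2
  x1 = 0, x2 = 9: L1 = 9
x* = (9/2, 0)
||x*||_1 = 9/2.

9/2


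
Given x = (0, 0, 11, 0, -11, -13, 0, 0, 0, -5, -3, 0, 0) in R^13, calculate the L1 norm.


Non-zero entries: [(2, 11), (4, -11), (5, -13), (9, -5), (10, -3)]
Absolute values: [11, 11, 13, 5, 3]
||x||_1 = sum = 43.

43


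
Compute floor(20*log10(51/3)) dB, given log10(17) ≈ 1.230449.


||x||/||e|| = 51/3 = 17.
log10(17) ≈ 1.230449.
20*log10(||x||/||e||) ≈ 20*1.230449 = 24.60898.
floor(24.60898) = 24.

24


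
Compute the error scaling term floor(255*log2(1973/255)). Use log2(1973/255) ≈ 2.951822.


log2(n/k) = log2(1973/255) ≈ 2.951822.
k*log2(n/k) ≈ 255*2.951822 = 752.71461.
floor(752.71461) = 752.

752


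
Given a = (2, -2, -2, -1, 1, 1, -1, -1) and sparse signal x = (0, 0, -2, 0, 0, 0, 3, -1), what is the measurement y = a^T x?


Non-zero terms: ['-2*-2', '-1*3', '-1*-1']
Products: [4, -3, 1]
y = sum = 2.

2


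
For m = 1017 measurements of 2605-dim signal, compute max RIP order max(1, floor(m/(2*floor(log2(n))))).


floor(log2(2605)) = 11.
2*11 = 22.
m/(2*floor(log2(n))) = 1017/22 ≈ 46.2273.
floor = 46.
k = max(1, 46) = 46.

46


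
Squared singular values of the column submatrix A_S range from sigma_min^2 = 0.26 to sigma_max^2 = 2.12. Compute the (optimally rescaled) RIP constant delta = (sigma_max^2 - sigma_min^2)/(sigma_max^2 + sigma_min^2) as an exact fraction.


lambda_max - lambda_min = 2.12 - 0.26 = 1.86.
lambda_max + lambda_min = 2.12 + 0.26 = 2.38.
delta = 1.86/2.38 = 186/238 = 93/119.

93/119


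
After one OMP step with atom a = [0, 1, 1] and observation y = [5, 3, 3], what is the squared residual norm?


a^T a = 2.
a^T y = 6.
coeff = 6/2 = 3.
||r||^2 = 25.

25


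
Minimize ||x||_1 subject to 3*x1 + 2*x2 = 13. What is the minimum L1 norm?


Axis intercepts:
  x1 = 13/3, x2 = 0: L1 = 13/3
  x1 = 0, x2 = 13/2: L1 = 13/2
x* = (13/3, 0)
||x*||_1 = 13/3.

13/3


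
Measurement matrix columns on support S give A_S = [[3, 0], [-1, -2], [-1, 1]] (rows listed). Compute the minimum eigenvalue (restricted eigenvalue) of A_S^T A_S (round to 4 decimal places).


A_S^T A_S = [[11, 1], [1, 5]].
trace = 16.
det = 54.
disc = trace^2 - 4*det = 256 - 4*54 = 40.
sqrt(40) ≈ 6.324555.
lam_min = (16 - sqrt(40))/2 ≈ (16 - 6.324555)/2 = 4.8377225 ≈ 4.8377.

4.8377


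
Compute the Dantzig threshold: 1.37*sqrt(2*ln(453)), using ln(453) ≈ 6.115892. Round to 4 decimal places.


ln(453) ≈ 6.115892.
2*ln(n) ≈ 12.231784.
sqrt(2*ln(n)) ≈ sqrt(12.231784) ≈ 3.497397.
threshold ≈ 1.37*3.497397 = 4.79143389 ≈ 4.7914.

4.7914


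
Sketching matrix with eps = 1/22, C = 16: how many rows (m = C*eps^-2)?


1/eps = 22.
(1/eps)^2 = 484.
m = 16*484 = 7744.

7744


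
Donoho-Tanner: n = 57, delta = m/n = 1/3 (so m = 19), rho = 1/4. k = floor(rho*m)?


m = 1/3*57 = 19.
rho = 1/4.
rho*m = 1/4*19 = 4.75.
k = floor(4.75) = 4.

4


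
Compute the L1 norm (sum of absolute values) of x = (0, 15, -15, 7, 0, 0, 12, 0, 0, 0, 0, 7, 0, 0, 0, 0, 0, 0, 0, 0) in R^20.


Non-zero entries: [(1, 15), (2, -15), (3, 7), (6, 12), (11, 7)]
Absolute values: [15, 15, 7, 12, 7]
||x||_1 = sum = 56.

56


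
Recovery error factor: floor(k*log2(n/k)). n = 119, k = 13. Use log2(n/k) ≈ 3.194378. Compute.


log2(n/k) = log2(119/13) ≈ 3.194378.
k*log2(n/k) ≈ 13*3.194378 = 41.526914.
floor(41.526914) = 41.

41


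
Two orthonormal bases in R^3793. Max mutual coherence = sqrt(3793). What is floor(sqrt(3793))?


61^2 = 3721 <= 3793 < 3844 = 62^2, so 61 <= sqrt(3793) < 62.
floor(sqrt(3793)) = 61.

61


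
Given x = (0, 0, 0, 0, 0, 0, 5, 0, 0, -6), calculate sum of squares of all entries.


Non-zero entries: [(6, 5), (9, -6)]
Squares: [25, 36]
||x||_2^2 = sum = 61.

61


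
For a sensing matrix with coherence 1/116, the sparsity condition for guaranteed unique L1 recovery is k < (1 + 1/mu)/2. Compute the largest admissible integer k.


1/mu = 116.
1 + 1/mu = 117.
(1 + 1/mu)/2 = 58.5 is not an integer, so k_max = floor(58.5) = 58.

58


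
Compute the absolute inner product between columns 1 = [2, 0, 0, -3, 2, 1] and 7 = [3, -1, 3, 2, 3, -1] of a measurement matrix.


Inner product: 2*3 + 0*-1 + 0*3 + -3*2 + 2*3 + 1*-1
Products: [6, 0, 0, -6, 6, -1]
Sum = 5.
|dot| = 5.

5


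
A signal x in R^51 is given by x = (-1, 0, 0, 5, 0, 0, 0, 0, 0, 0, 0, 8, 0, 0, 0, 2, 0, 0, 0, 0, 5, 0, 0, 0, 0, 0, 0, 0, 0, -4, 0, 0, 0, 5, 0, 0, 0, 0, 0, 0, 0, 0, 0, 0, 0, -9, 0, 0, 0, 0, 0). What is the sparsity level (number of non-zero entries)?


Non-zero positions: [0, 3, 11, 15, 20, 29, 33, 45].
Sparsity = 8.

8


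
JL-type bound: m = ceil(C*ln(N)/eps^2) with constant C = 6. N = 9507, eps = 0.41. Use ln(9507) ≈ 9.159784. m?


ln(9507) ≈ 9.159784.
eps^2 = 0.41^2 = 0.1681.
C*ln(N)/eps^2 ≈ 6*9.159784/0.1681 ≈ 326.9405.
m = ceil(326.9405) = 327.

327


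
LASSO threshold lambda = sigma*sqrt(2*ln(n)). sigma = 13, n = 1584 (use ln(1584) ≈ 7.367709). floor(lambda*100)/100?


ln(1584) ≈ 7.367709.
2*ln(n) ≈ 14.735418.
sqrt(2*ln(n)) ≈ sqrt(14.735418) ≈ 3.838674.
lambda ≈ 13*3.838674 = 49.902762.
floor(lambda*100)/100 = 49.90.

49.90


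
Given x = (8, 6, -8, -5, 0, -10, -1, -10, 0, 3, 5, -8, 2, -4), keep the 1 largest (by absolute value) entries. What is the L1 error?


Sorted |x_i| descending: [10, 10, 8, 8, 8, 6, 5, 5, 4, 3, 2, 1, 0, 0]
Keep top 1: [10]
Tail entries: [10, 8, 8, 8, 6, 5, 5, 4, 3, 2, 1, 0, 0]
L1 error = sum of tail = 60.

60


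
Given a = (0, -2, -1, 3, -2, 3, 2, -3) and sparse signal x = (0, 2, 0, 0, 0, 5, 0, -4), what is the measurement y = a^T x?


Non-zero terms: ['-2*2', '3*5', '-3*-4']
Products: [-4, 15, 12]
y = sum = 23.

23


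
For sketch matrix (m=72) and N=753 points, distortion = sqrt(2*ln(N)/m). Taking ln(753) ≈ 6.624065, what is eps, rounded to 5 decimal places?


ln(753) ≈ 6.624065.
2*ln(N)/m ≈ 2*6.624065/72 ≈ 0.18400181.
eps = sqrt(0.18400181) ≈ 0.4289543 ≈ 0.42895.

0.42895


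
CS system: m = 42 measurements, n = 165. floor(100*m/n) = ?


100*m/n = 100*42/165 ≈ 25.4545.
floor = 25.

25


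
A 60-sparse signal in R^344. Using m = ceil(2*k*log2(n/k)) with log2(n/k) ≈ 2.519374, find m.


log2(n/k) = log2(344/60) ≈ 2.519374.
2*k*log2(n/k) ≈ 2*60*2.519374 = 302.32488.
m = ceil(302.32488) = 303.

303


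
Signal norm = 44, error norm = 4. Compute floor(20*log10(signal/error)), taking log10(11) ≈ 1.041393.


||x||/||e|| = 44/4 = 11.
log10(11) ≈ 1.041393.
20*log10(||x||/||e||) ≈ 20*1.041393 = 20.82786.
floor(20.82786) = 20.

20


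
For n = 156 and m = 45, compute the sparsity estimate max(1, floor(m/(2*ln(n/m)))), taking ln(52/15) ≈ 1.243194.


n/m = 156/45 = 52/15.
ln(n/m) ≈ 1.243194.
2*ln(n/m) ≈ 2.486388.
m/(2*ln(n/m)) ≈ 45/2.486388 ≈ 18.0985.
floor = 18.
k_max = max(1, 18) = 18.

18


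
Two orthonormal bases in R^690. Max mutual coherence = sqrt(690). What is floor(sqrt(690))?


26^2 = 676 <= 690 < 729 = 27^2, so 26 <= sqrt(690) < 27.
floor(sqrt(690)) = 26.

26


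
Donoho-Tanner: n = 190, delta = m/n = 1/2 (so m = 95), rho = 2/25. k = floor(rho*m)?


m = 1/2*190 = 95.
rho = 2/25.
rho*m = 2/25*95 = 7.6.
k = floor(7.6) = 7.

7


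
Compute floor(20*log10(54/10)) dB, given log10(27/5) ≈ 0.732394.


||x||/||e|| = 54/10 = 27/5.
log10(27/5) ≈ 0.732394.
20*log10(||x||/||e||) ≈ 20*0.732394 = 14.64788.
floor(14.64788) = 14.

14


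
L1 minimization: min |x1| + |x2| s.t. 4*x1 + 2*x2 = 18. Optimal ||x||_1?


Axis intercepts:
  x1 = 9/2, x2 = 0: L1 = 9/2
  x1 = 0, x2 = 9: L1 = 9
x* = (9/2, 0)
||x*||_1 = 9/2.

9/2


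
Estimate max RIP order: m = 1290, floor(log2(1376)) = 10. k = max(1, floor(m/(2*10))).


floor(log2(1376)) = 10.
2*10 = 20.
m/(2*floor(log2(n))) = 1290/20 ≈ 64.5.
floor = 64.
k = max(1, 64) = 64.

64


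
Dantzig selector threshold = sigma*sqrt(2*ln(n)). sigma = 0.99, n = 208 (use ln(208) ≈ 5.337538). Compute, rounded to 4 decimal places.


ln(208) ≈ 5.337538.
2*ln(n) ≈ 10.675076.
sqrt(2*ln(n)) ≈ sqrt(10.675076) ≈ 3.267273.
threshold ≈ 0.99*3.267273 = 3.23460027 ≈ 3.2346.

3.2346


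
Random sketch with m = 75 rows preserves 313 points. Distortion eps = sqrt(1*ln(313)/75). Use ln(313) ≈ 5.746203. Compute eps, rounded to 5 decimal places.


ln(313) ≈ 5.746203.
1*ln(N)/m ≈ 1*5.746203/75 ≈ 0.07661604.
eps = sqrt(0.07661604) ≈ 0.276796 ≈ 0.27680.

0.27680


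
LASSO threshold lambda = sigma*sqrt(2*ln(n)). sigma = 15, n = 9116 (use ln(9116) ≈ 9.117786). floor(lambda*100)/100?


ln(9116) ≈ 9.117786.
2*ln(n) ≈ 18.235572.
sqrt(2*ln(n)) ≈ sqrt(18.235572) ≈ 4.270313.
lambda ≈ 15*4.270313 = 64.054695.
floor(lambda*100)/100 = 64.05.

64.05


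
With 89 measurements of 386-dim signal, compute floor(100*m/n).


100*m/n = 100*89/386 ≈ 23.057.
floor = 23.

23


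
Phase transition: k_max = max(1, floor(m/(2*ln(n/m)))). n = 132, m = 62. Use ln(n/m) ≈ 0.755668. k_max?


n/m = 132/62 = 66/31.
ln(n/m) ≈ 0.755668.
2*ln(n/m) ≈ 1.511336.
m/(2*ln(n/m)) ≈ 62/1.511336 ≈ 41.0233.
floor = 41.
k_max = max(1, 41) = 41.

41


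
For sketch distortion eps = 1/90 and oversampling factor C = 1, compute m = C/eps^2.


1/eps = 90.
(1/eps)^2 = 8100.
m = 1*8100 = 8100.

8100


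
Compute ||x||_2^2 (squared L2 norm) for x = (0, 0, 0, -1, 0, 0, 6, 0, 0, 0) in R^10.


Non-zero entries: [(3, -1), (6, 6)]
Squares: [1, 36]
||x||_2^2 = sum = 37.

37


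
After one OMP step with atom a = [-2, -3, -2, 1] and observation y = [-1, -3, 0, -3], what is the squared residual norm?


a^T a = 18.
a^T y = 8.
coeff = 8/18 = 4/9.
||r||^2 = 139/9.

139/9


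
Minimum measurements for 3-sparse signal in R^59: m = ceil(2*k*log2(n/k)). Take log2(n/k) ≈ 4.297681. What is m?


log2(n/k) = log2(59/3) ≈ 4.297681.
2*k*log2(n/k) ≈ 2*3*4.297681 = 25.786086.
m = ceil(25.786086) = 26.

26


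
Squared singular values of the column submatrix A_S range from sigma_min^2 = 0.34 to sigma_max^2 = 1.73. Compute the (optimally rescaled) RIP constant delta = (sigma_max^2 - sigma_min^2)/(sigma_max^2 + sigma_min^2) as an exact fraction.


lambda_max - lambda_min = 1.73 - 0.34 = 1.39.
lambda_max + lambda_min = 1.73 + 0.34 = 2.07.
delta = 1.39/2.07 = 139/207.

139/207


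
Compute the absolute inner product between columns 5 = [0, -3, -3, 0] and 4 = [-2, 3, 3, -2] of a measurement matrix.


Inner product: 0*-2 + -3*3 + -3*3 + 0*-2
Products: [0, -9, -9, 0]
Sum = -18.
|dot| = 18.

18


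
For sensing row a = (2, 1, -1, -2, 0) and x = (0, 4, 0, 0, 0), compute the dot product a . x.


Non-zero terms: ['1*4']
Products: [4]
y = sum = 4.

4


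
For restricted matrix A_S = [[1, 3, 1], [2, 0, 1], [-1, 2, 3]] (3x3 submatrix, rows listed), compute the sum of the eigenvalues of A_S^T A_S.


Sum of eigenvalues of A_S^T A_S = trace(A_S^T A_S) = sum of squared column norms of A_S.
A_S^T A_S diagonal: [6, 13, 11].
trace = 6 + 13 + 11 = 30.

30


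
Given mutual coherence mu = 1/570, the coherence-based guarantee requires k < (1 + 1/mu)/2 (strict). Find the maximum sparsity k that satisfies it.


1/mu = 570.
1 + 1/mu = 571.
(1 + 1/mu)/2 = 285.5 is not an integer, so k_max = floor(285.5) = 285.

285


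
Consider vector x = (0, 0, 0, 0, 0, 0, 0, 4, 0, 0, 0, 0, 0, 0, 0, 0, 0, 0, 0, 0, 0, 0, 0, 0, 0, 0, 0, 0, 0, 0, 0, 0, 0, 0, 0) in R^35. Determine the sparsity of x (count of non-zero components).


Non-zero positions: [7].
Sparsity = 1.

1


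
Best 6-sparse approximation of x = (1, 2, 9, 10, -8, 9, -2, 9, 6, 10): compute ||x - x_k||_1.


Sorted |x_i| descending: [10, 10, 9, 9, 9, 8, 6, 2, 2, 1]
Keep top 6: [10, 10, 9, 9, 9, 8]
Tail entries: [6, 2, 2, 1]
L1 error = sum of tail = 11.

11


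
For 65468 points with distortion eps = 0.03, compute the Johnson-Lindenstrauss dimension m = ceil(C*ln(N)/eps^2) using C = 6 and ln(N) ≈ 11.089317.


ln(65468) ≈ 11.089317.
eps^2 = 0.03^2 = 0.0009.
C*ln(N)/eps^2 ≈ 6*11.089317/0.0009 ≈ 73928.78.
m = ceil(73928.78) = 73929.

73929


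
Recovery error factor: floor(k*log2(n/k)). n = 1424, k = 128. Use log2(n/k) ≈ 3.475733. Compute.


log2(n/k) = log2(1424/128) ≈ 3.475733.
k*log2(n/k) ≈ 128*3.475733 = 444.893824.
floor(444.893824) = 444.

444


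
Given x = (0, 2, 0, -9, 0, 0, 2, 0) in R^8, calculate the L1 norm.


Non-zero entries: [(1, 2), (3, -9), (6, 2)]
Absolute values: [2, 9, 2]
||x||_1 = sum = 13.

13


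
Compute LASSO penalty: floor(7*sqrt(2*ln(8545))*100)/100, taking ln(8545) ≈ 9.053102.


ln(8545) ≈ 9.053102.
2*ln(n) ≈ 18.106204.
sqrt(2*ln(n)) ≈ sqrt(18.106204) ≈ 4.255139.
lambda ≈ 7*4.255139 = 29.785973.
floor(lambda*100)/100 = 29.78.

29.78


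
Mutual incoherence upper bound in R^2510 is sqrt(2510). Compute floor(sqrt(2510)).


50^2 = 2500 <= 2510 < 2601 = 51^2, so 50 <= sqrt(2510) < 51.
floor(sqrt(2510)) = 50.

50


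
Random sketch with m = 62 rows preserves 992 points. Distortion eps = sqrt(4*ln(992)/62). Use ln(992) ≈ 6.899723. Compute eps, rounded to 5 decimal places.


ln(992) ≈ 6.899723.
4*ln(N)/m ≈ 4*6.899723/62 ≈ 0.44514342.
eps = sqrt(0.44514342) ≈ 0.6671907 ≈ 0.66719.

0.66719


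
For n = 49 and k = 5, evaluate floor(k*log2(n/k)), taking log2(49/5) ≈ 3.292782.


log2(n/k) = log2(49/5) ≈ 3.292782.
k*log2(n/k) ≈ 5*3.292782 = 16.46391.
floor(16.46391) = 16.

16


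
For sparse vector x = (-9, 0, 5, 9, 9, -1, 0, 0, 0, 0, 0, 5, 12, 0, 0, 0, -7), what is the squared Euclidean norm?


Non-zero entries: [(0, -9), (2, 5), (3, 9), (4, 9), (5, -1), (11, 5), (12, 12), (16, -7)]
Squares: [81, 25, 81, 81, 1, 25, 144, 49]
||x||_2^2 = sum = 487.

487


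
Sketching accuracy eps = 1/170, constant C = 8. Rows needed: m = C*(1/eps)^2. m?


1/eps = 170.
(1/eps)^2 = 28900.
m = 8*28900 = 231200.

231200


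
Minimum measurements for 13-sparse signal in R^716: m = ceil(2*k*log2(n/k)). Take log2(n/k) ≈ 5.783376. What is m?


log2(n/k) = log2(716/13) ≈ 5.783376.
2*k*log2(n/k) ≈ 2*13*5.783376 = 150.367776.
m = ceil(150.367776) = 151.

151


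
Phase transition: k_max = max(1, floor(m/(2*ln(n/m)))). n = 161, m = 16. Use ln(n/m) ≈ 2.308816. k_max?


n/m = 161/16.
ln(n/m) ≈ 2.308816.
2*ln(n/m) ≈ 4.617632.
m/(2*ln(n/m)) ≈ 16/4.617632 ≈ 3.465.
floor = 3.
k_max = max(1, 3) = 3.

3


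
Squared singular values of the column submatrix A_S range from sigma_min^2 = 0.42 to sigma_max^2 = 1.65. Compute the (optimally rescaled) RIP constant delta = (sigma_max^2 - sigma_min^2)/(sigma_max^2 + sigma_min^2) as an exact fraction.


lambda_max - lambda_min = 1.65 - 0.42 = 1.23.
lambda_max + lambda_min = 1.65 + 0.42 = 2.07.
delta = 1.23/2.07 = 123/207 = 41/69.

41/69


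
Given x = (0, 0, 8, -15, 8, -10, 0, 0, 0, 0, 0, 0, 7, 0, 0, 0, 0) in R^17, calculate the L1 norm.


Non-zero entries: [(2, 8), (3, -15), (4, 8), (5, -10), (12, 7)]
Absolute values: [8, 15, 8, 10, 7]
||x||_1 = sum = 48.

48


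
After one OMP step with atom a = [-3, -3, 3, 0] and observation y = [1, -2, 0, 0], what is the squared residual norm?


a^T a = 27.
a^T y = 3.
coeff = 3/27 = 1/9.
||r||^2 = 14/3.

14/3


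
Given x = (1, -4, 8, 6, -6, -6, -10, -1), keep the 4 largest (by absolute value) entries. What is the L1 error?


Sorted |x_i| descending: [10, 8, 6, 6, 6, 4, 1, 1]
Keep top 4: [10, 8, 6, 6]
Tail entries: [6, 4, 1, 1]
L1 error = sum of tail = 12.

12


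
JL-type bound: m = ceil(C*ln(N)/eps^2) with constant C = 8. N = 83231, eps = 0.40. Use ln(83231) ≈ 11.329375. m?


ln(83231) ≈ 11.329375.
eps^2 = 0.40^2 = 0.16.
C*ln(N)/eps^2 ≈ 8*11.329375/0.16 ≈ 566.4688.
m = ceil(566.4688) = 567.

567


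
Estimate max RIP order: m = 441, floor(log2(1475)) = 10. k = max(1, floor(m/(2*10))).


floor(log2(1475)) = 10.
2*10 = 20.
m/(2*floor(log2(n))) = 441/20 ≈ 22.05.
floor = 22.
k = max(1, 22) = 22.

22


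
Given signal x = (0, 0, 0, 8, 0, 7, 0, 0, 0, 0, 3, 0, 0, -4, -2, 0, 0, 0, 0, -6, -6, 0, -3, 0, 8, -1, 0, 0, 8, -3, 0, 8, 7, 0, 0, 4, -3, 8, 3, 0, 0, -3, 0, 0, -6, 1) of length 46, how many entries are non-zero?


Non-zero positions: [3, 5, 10, 13, 14, 19, 20, 22, 24, 25, 28, 29, 31, 32, 35, 36, 37, 38, 41, 44, 45].
Sparsity = 21.

21


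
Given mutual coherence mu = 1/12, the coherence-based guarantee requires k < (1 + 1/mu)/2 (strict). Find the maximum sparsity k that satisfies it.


1/mu = 12.
1 + 1/mu = 13.
(1 + 1/mu)/2 = 6.5 is not an integer, so k_max = floor(6.5) = 6.

6


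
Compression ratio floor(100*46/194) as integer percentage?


100*m/n = 100*46/194 ≈ 23.7113.
floor = 23.

23


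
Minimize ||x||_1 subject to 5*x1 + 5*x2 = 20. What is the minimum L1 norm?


Axis intercepts:
  x1 = 4, x2 = 0: L1 = 4
  x1 = 0, x2 = 4: L1 = 4
x* = (4, 0)
||x*||_1 = 4.

4


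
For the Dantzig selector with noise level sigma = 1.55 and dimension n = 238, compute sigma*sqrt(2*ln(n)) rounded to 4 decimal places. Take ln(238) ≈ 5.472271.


ln(238) ≈ 5.472271.
2*ln(n) ≈ 10.944542.
sqrt(2*ln(n)) ≈ sqrt(10.944542) ≈ 3.308254.
threshold ≈ 1.55*3.308254 = 5.1277937 ≈ 5.1278.

5.1278


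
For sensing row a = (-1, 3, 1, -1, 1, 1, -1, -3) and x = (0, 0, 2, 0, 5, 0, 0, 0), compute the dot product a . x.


Non-zero terms: ['1*2', '1*5']
Products: [2, 5]
y = sum = 7.

7


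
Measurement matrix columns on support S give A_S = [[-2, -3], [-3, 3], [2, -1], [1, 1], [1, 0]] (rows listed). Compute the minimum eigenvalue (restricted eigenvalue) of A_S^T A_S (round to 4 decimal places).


A_S^T A_S = [[19, -4], [-4, 20]].
trace = 39.
det = 364.
disc = trace^2 - 4*det = 1521 - 4*364 = 65.
sqrt(65) ≈ 8.062258.
lam_min = (39 - sqrt(65))/2 ≈ (39 - 8.062258)/2 = 15.468871 ≈ 15.4689.

15.4689


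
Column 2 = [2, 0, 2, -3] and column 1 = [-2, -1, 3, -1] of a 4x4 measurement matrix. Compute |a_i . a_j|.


Inner product: 2*-2 + 0*-1 + 2*3 + -3*-1
Products: [-4, 0, 6, 3]
Sum = 5.
|dot| = 5.

5


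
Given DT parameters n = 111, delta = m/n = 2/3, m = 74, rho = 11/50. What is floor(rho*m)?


m = 2/3*111 = 74.
rho = 11/50.
rho*m = 11/50*74 = 16.28.
k = floor(16.28) = 16.

16


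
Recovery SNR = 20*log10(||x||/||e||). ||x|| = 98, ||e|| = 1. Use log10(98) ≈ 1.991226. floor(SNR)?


||x||/||e|| = 98/1 = 98.
log10(98) ≈ 1.991226.
20*log10(||x||/||e||) ≈ 20*1.991226 = 39.82452.
floor(39.82452) = 39.

39


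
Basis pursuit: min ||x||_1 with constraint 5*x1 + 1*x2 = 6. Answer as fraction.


Axis intercepts:
  x1 = 6/5, x2 = 0: L1 = 6/5
  x1 = 0, x2 = 6: L1 = 6
x* = (6/5, 0)
||x*||_1 = 6/5.

6/5


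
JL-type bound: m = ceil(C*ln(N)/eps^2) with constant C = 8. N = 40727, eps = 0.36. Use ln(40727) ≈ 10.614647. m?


ln(40727) ≈ 10.614647.
eps^2 = 0.36^2 = 0.1296.
C*ln(N)/eps^2 ≈ 8*10.614647/0.1296 ≈ 655.2251.
m = ceil(655.2251) = 656.

656


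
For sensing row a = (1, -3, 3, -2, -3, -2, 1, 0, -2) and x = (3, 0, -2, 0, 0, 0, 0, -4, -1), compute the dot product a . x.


Non-zero terms: ['1*3', '3*-2', '0*-4', '-2*-1']
Products: [3, -6, 0, 2]
y = sum = -1.

-1


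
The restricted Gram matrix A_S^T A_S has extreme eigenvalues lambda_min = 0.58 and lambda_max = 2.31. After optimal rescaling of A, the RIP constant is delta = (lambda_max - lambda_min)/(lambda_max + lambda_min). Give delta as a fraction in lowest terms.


lambda_max - lambda_min = 2.31 - 0.58 = 1.73.
lambda_max + lambda_min = 2.31 + 0.58 = 2.89.
delta = 1.73/2.89 = 173/289.

173/289
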